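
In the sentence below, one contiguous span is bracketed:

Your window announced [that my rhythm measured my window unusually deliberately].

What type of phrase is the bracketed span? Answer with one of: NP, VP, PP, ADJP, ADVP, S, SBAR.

The bracketed span "that my rhythm measured my window unusually deliberately" is headed by "that", making it a subordinate clause (SBAR).

SBAR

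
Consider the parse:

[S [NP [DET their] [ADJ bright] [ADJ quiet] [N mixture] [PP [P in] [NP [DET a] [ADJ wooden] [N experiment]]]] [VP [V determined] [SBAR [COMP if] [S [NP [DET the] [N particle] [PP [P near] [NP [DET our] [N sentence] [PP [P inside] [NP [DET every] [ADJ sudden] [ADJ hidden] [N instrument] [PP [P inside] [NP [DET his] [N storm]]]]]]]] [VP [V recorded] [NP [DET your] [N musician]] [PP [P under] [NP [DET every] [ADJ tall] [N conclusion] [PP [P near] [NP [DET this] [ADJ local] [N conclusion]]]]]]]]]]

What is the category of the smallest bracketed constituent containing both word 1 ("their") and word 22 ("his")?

Both words fall inside [S their bright quiet mixture in a wooden experiment determined if the particle near our sentence inside every sudden hidden instrument inside his storm recorded your musician under every tall conclusion near this local conclusion] (words 1–34), and no smaller constituent contains them both. Label: S.

S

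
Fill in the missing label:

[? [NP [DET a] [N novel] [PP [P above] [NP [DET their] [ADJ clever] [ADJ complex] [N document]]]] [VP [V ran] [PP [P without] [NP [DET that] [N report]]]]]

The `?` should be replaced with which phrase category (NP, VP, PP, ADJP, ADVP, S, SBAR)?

S

Looking at what the `?` directly dominates — NP, VP — this is a clause (S).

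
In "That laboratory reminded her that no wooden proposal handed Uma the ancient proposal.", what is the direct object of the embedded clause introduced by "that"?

Within the embedded clause introduced by "that", the direct object of "handed" is "the ancient proposal".

the ancient proposal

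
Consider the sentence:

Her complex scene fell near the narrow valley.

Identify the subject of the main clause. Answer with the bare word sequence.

her complex scene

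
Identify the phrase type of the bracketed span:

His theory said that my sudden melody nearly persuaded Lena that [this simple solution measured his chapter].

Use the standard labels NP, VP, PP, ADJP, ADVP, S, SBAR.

S

"measured" is the head of the bracketed span, so the span is a clause: S.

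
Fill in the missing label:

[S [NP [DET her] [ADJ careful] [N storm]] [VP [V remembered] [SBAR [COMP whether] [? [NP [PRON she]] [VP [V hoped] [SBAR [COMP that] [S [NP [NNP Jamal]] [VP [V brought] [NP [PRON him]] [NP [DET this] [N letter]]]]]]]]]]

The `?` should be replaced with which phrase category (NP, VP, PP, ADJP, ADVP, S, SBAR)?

S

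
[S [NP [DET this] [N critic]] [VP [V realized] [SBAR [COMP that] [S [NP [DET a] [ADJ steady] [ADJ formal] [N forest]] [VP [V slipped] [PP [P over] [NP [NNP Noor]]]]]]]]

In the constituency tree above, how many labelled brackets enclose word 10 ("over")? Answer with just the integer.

7

Counting open brackets not yet closed at "over": [S [VP [SBAR [S [VP [PP [P = 7.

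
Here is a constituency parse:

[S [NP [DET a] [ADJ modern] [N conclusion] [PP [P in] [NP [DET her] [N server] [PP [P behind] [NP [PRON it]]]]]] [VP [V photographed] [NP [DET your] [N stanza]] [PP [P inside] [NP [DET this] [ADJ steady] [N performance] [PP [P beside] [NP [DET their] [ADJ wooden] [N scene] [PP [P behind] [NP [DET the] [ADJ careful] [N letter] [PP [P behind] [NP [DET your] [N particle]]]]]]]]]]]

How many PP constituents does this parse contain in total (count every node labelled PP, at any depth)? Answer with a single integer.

6

The PP constituents are: [PP in her server behind it]; [PP behind it]; [PP inside this steady performance beside their wooden scene behind the careful letter behind your particle]; [PP beside their wooden scene behind the careful letter behind your particle]; [PP behind the careful letter behind your particle]; [PP behind your particle]. Total: 6.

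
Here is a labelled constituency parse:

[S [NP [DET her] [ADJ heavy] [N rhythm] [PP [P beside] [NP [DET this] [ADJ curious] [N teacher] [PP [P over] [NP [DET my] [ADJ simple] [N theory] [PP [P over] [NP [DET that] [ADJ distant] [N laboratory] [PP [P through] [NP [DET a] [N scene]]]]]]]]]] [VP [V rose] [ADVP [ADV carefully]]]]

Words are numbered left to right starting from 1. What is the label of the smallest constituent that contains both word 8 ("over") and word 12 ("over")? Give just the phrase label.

PP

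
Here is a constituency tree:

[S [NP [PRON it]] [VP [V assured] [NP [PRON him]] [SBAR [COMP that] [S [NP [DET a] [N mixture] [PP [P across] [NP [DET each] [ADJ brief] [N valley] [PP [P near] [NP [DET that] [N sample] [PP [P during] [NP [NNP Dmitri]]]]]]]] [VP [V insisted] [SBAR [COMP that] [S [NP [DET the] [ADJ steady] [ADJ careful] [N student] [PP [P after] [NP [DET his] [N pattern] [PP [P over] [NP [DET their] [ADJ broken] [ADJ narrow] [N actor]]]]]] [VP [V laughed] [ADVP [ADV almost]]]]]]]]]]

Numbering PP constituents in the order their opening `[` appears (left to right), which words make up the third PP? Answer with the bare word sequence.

during Dmitri

In left-to-right order the PP constituents are "across each brief valley near that sample during Dmitri"; "near that sample during Dmitri"; "during Dmitri"; "after his pattern over their broken narrow actor"; "over their broken narrow actor". Number 3 is "during Dmitri".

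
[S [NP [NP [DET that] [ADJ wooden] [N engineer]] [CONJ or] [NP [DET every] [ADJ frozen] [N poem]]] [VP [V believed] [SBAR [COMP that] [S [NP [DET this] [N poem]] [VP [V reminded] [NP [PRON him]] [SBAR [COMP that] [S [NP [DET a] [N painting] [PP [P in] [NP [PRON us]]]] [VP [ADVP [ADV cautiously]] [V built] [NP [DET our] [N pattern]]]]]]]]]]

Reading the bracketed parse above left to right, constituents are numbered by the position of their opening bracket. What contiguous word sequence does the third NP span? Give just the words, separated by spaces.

every frozen poem

Opening `[NP` markers occur at word positions 1, 1, 5, 10, 13, 15, 18, 21; the third of these opens the constituent [NP every frozen poem].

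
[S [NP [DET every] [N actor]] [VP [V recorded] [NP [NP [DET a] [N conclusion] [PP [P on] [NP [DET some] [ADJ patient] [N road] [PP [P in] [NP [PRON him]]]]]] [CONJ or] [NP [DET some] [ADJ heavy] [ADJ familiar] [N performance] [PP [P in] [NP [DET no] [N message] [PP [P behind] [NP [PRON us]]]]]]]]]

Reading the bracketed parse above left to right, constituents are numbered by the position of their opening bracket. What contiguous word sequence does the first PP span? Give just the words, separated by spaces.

on some patient road in him

Opening `[PP` markers occur at word positions 6, 10, 17, 20; the first of these opens the constituent [PP on some patient road in him].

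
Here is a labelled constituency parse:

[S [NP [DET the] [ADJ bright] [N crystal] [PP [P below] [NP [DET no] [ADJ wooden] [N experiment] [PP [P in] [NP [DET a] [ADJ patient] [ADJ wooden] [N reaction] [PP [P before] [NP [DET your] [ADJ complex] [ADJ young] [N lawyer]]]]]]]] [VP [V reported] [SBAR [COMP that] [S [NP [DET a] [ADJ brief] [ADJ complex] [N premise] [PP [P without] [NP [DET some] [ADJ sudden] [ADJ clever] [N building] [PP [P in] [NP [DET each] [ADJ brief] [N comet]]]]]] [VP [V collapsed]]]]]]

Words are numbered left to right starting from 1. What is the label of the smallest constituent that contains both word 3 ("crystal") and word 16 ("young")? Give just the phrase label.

NP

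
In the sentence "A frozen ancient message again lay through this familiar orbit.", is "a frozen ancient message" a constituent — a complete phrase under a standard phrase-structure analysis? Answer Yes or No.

Yes

These words form the whole noun phrase headed by "message", so yes — one constituent.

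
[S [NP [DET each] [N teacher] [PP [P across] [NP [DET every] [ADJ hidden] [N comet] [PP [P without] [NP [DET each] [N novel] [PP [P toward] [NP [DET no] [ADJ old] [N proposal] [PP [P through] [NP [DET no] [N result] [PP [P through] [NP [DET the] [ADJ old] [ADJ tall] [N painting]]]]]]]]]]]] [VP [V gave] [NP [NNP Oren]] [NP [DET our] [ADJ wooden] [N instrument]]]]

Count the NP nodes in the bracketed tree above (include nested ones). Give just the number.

8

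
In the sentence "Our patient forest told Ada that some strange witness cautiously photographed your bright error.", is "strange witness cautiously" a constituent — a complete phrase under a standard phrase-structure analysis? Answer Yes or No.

The smallest constituent containing the whole sequence is the clause [S some strange witness cautiously photographed your bright error], but the sequence is only part of it — it straddles the boundary between noun phrase "some strange witness" and verb phrase "cautiously photographed your bright error".

No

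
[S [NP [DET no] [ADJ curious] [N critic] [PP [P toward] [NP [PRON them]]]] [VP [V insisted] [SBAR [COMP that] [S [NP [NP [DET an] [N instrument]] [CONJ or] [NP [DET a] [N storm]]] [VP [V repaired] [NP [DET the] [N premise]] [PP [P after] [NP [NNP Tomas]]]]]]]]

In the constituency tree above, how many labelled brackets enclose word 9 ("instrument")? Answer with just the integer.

7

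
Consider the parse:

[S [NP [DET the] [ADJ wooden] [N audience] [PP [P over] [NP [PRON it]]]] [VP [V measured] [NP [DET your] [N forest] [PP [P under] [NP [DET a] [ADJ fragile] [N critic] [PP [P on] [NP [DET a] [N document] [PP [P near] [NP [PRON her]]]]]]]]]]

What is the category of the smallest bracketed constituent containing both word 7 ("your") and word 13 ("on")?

NP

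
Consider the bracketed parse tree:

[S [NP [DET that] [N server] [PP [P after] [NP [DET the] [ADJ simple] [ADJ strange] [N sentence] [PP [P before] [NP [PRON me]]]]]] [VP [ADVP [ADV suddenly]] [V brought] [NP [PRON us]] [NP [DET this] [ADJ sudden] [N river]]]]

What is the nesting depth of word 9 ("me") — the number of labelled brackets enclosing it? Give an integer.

7

Path from the root down to the word: S → NP → PP → NP → PP → NP → PRON. That is 7 enclosing brackets.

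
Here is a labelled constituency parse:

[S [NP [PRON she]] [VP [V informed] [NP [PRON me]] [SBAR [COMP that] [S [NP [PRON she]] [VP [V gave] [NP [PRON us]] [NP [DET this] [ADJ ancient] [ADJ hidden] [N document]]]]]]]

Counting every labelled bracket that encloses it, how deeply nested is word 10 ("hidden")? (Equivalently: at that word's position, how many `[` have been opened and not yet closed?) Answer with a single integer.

7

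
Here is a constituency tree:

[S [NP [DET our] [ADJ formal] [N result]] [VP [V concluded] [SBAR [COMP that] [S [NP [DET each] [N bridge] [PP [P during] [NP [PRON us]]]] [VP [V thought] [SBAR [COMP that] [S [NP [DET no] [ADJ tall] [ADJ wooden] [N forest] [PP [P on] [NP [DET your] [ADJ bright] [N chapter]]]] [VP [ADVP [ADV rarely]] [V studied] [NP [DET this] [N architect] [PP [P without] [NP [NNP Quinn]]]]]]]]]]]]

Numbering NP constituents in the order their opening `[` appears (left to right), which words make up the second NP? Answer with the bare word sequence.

each bridge during us

Opening `[NP` markers occur at word positions 1, 6, 9, 12, 17, 22, 25; the second of these opens the constituent [NP each bridge during us].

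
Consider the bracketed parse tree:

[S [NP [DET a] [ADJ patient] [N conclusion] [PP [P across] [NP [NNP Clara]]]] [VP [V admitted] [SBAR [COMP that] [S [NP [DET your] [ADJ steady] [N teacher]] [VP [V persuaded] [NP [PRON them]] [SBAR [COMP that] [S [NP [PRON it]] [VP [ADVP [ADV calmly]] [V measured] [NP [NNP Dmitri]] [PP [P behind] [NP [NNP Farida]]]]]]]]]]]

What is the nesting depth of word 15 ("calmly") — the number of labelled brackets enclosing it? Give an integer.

10

The word sits inside ADV, which is inside ADVP, inside VP, inside S, inside SBAR, inside VP, inside S, inside SBAR, inside VP, inside S — 10 brackets in all.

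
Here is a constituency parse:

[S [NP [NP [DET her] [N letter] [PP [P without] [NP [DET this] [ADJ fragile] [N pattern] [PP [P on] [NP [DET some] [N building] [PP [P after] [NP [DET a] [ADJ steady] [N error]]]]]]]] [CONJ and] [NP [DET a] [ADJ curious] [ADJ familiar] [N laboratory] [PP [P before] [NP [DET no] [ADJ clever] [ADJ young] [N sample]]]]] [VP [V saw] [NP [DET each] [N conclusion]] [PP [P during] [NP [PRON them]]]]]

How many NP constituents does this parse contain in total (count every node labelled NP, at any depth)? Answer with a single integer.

Scanning left to right, an opening `[NP` appears at word positions 1, 1, 4, 8, 11, 15, 20, 25, 28 — 9 in total.

9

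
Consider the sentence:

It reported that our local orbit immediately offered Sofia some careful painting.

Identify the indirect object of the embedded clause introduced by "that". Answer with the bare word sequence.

Sofia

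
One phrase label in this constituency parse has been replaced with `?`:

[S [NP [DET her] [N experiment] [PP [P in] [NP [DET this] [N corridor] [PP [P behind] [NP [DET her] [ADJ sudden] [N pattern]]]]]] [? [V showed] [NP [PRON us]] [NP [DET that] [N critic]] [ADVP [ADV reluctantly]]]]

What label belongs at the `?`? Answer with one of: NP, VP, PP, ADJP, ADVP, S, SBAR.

VP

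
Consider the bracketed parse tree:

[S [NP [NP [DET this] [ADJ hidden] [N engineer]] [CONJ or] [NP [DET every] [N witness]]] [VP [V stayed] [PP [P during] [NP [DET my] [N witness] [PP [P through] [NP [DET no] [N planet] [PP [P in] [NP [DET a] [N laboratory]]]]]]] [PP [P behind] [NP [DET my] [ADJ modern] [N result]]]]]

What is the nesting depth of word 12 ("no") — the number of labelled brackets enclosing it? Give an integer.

7

Counting open brackets not yet closed at "no": [S [VP [PP [NP [PP [NP [DET = 7.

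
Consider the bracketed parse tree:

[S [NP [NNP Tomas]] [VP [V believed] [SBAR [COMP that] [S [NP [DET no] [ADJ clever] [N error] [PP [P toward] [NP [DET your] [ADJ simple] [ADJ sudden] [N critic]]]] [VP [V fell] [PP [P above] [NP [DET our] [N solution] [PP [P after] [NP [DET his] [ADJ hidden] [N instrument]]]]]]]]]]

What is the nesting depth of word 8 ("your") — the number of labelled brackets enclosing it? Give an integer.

8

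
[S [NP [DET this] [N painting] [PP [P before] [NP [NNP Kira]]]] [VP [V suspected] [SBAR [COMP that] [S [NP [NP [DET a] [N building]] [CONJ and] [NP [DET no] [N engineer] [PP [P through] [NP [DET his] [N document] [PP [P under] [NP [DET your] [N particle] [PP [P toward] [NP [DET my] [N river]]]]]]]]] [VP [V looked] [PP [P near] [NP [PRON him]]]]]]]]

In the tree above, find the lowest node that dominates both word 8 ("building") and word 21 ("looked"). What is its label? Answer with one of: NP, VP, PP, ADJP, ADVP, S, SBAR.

Both words fall inside [S a building and no engineer through his document under your particle toward my river looked near him] (words 7–23), and no smaller constituent contains them both. Label: S.

S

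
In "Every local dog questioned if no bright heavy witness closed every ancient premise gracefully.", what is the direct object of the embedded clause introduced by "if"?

The verb of the embedded clause introduced by "if" is "closed"; its direct object is the NP "every ancient premise".

every ancient premise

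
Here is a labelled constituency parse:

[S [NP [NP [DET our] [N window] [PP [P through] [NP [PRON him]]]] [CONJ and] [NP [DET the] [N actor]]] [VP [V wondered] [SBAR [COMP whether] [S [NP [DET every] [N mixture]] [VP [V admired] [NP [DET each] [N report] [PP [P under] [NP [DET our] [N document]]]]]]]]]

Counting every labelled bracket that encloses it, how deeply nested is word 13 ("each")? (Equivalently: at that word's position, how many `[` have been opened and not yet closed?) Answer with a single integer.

Counting open brackets not yet closed at "each": [S [VP [SBAR [S [VP [NP [DET = 7.

7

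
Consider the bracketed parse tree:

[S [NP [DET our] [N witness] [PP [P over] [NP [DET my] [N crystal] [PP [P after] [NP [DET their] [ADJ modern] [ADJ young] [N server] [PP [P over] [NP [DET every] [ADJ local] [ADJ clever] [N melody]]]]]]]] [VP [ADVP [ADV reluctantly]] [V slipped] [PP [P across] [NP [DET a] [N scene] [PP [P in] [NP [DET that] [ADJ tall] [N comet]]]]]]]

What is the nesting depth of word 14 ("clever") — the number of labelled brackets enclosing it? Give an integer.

9

Path from the root down to the word: S → NP → PP → NP → PP → NP → PP → NP → ADJ. That is 9 enclosing brackets.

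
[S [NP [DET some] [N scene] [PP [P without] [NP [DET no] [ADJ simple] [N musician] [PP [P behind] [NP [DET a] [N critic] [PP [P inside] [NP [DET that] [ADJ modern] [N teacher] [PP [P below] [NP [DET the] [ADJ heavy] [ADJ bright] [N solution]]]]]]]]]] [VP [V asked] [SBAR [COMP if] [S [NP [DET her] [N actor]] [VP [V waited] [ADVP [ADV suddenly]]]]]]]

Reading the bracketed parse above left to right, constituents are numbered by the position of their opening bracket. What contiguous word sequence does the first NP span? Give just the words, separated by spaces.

some scene without no simple musician behind a critic inside that modern teacher below the heavy bright solution

The NP opening brackets appear, in order, over: "some scene without no simple musician behind a critic inside that modern teacher below the heavy bright solution"; "no simple musician behind a critic inside that modern teacher below the heavy bright solution"; "a critic inside that modern teacher below the heavy bright solution"; "that modern teacher below the heavy bright solution"; "the heavy bright solution"; "her actor". The first one spans "some scene without no simple musician behind a critic inside that modern teacher below the heavy bright solution".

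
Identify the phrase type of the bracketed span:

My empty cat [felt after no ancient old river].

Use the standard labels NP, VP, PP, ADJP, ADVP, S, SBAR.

The bracketed span "felt after no ancient old river" is headed by "felt", making it a verb phrase (VP).

VP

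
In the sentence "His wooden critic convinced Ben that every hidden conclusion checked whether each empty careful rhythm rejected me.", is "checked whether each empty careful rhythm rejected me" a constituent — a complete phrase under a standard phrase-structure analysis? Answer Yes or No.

Yes

These words form the whole verb phrase headed by "checked", so yes — one constituent.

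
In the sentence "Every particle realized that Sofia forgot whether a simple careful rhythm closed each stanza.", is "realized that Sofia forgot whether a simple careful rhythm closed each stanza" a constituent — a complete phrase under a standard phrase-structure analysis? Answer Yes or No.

"realized that Sofia forgot whether a simple careful rhythm closed each stanza" is exactly the verb phrase [VP realized that Sofia forgot whether a simple careful rhythm closed each stanza], a complete constituent.

Yes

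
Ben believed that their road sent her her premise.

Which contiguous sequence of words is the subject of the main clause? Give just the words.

Ben

In the main clause the verb is "believed"; the NP preceding it, "Ben", is the subject.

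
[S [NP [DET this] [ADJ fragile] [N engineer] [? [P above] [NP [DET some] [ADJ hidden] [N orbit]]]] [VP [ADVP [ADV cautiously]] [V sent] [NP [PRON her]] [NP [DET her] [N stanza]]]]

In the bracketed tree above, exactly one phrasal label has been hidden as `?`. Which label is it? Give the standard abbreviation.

A constituent whose immediate children are P 'above', NP is a prepositional phrase: PP.

PP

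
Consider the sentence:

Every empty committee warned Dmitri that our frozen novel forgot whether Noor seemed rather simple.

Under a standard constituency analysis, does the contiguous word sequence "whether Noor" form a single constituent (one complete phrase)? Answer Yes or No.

No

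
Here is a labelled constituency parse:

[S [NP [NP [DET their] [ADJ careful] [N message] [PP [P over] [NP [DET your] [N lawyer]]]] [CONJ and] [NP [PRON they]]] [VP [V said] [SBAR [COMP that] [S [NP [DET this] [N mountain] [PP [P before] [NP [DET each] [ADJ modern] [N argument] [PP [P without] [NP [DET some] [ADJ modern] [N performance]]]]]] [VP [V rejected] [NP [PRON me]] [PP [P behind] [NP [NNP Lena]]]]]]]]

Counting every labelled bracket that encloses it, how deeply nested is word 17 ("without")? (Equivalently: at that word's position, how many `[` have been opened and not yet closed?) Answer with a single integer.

9

The word sits inside P, which is inside PP, inside NP, inside PP, inside NP, inside S, inside SBAR, inside VP, inside S — 9 brackets in all.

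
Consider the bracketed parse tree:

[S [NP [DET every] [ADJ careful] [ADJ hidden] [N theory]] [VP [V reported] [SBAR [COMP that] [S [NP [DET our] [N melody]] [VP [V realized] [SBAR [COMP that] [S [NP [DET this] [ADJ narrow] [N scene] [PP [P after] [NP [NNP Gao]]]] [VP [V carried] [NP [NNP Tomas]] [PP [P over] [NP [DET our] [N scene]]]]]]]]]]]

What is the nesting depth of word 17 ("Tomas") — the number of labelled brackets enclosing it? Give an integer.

10

The word sits inside NNP, which is inside NP, inside VP, inside S, inside SBAR, inside VP, inside S, inside SBAR, inside VP, inside S — 10 brackets in all.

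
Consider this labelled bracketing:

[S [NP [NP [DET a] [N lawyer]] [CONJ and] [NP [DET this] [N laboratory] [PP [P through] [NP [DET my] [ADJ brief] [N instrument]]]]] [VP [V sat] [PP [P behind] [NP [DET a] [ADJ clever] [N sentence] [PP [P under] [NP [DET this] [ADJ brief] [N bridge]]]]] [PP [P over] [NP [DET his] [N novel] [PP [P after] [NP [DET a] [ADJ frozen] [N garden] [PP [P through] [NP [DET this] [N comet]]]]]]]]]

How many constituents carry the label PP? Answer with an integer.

6

The PP constituents are: [PP through my brief instrument]; [PP behind a clever sentence under this brief bridge]; [PP under this brief bridge]; [PP over his novel after a frozen garden through this comet]; [PP after a frozen garden through this comet]; [PP through this comet]. Total: 6.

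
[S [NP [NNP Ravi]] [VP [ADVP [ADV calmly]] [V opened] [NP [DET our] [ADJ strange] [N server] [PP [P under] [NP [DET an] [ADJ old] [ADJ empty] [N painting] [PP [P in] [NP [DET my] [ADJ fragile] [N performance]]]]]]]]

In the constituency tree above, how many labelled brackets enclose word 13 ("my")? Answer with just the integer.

8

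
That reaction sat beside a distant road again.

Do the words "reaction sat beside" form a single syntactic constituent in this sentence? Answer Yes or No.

The sequence begins inside the noun phrase "that reaction" and ends inside the verb phrase "sat beside a distant road again"; it crosses a phrase boundary, so no single node in the tree spans exactly those words.

No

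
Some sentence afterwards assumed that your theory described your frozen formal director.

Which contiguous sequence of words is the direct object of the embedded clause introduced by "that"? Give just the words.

your frozen formal director

Within the embedded clause introduced by "that", the direct object of "described" is "your frozen formal director".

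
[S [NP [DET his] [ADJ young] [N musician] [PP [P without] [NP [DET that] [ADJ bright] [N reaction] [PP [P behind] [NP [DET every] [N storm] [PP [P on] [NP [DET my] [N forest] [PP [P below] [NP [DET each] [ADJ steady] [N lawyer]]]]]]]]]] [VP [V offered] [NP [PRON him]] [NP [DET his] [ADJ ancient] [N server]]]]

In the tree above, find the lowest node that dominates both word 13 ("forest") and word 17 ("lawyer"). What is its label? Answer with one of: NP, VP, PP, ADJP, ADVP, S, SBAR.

Both words fall inside [NP my forest below each steady lawyer] (words 12–17), and no smaller constituent contains them both. Label: NP.

NP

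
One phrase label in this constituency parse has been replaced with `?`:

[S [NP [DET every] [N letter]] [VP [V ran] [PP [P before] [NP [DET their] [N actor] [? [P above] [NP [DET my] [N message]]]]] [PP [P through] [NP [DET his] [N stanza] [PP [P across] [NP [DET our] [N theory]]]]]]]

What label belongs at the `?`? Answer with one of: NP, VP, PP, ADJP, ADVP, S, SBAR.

PP

The `?` node immediately contains: P 'above', NP. That is the internal structure of a prepositional phrase, so the label is PP.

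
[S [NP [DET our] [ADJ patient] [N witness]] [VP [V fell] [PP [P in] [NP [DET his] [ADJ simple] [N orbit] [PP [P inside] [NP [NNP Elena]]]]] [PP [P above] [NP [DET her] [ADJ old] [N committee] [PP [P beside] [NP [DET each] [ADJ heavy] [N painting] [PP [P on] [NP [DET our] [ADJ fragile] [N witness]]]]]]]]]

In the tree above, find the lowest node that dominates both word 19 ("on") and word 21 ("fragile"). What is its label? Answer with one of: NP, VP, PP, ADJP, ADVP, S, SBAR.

PP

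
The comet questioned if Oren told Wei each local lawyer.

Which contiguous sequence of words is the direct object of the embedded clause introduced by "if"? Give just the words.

each local lawyer

The verb of the embedded clause introduced by "if" is "told"; its direct object is the NP "each local lawyer".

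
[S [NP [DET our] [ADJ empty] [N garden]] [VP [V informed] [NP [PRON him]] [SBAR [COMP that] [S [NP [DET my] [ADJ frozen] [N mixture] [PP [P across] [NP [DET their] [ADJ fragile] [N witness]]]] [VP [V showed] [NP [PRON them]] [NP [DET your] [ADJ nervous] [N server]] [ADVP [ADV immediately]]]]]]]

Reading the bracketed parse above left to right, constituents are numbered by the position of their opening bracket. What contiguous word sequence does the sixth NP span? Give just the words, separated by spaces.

Opening `[NP` markers occur at word positions 1, 5, 7, 11, 15, 16; the sixth of these opens the constituent [NP your nervous server].

your nervous server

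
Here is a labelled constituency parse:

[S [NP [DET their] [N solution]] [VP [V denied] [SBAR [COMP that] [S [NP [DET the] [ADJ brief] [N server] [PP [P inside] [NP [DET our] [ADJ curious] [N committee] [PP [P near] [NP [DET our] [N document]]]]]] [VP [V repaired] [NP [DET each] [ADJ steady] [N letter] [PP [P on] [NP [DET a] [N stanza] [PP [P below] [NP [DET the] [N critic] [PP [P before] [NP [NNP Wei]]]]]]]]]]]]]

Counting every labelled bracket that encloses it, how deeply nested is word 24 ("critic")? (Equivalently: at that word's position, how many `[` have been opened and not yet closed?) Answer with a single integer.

11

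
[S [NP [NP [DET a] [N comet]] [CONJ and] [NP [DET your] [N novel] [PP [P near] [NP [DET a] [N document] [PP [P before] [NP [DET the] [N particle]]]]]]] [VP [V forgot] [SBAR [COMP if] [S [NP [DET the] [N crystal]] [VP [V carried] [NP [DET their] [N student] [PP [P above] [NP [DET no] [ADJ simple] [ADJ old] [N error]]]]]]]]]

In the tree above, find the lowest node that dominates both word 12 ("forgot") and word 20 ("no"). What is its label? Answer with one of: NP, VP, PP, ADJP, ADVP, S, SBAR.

VP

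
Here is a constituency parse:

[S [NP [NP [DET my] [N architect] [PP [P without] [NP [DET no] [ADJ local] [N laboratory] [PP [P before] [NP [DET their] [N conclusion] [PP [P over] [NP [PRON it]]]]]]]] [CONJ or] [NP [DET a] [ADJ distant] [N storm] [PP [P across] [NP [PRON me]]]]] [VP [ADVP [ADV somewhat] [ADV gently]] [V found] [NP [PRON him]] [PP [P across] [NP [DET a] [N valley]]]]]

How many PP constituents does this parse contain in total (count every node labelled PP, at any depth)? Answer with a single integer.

5

Listing each PP by its span: [PP without no local laboratory before their conclusion over it]; [PP before their conclusion over it]; [PP over it]; [PP across me]; [PP across a valley] — that makes 5.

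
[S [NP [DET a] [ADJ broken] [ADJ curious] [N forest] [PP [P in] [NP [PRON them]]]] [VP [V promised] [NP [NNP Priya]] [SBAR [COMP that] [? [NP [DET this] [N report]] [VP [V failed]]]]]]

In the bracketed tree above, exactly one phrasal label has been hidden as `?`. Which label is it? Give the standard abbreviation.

S

A constituent whose immediate children are NP, VP is a clause: S.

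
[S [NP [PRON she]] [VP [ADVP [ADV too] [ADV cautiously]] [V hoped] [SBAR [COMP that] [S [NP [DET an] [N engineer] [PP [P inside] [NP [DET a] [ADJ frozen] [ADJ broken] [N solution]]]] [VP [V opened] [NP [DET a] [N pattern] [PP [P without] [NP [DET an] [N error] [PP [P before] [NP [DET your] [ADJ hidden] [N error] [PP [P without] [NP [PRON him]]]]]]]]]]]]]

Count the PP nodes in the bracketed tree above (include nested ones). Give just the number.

4

Scanning left to right, an opening `[PP` appears at word positions 8, 16, 19, 23 — 4 in total.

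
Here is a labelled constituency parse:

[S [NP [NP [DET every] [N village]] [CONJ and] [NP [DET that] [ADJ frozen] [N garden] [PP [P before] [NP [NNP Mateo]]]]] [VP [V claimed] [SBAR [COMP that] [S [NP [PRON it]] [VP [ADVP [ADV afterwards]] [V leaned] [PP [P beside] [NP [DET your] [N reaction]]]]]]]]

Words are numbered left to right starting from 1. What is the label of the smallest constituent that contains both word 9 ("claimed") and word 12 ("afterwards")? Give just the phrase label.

VP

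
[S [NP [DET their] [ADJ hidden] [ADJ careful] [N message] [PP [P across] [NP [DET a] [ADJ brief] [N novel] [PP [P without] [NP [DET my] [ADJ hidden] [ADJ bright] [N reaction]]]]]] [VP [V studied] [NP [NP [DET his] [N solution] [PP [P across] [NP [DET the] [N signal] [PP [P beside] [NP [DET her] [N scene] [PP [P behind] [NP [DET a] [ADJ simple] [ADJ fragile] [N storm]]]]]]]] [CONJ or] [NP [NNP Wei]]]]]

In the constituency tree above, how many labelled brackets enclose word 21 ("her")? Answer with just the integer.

Path from the root down to the word: S → VP → NP → NP → PP → NP → PP → NP → DET. That is 9 enclosing brackets.

9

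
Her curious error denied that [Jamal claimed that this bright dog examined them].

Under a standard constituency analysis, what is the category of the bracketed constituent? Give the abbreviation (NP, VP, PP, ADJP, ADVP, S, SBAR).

"claimed" is the head of the bracketed span, so the span is a clause: S.

S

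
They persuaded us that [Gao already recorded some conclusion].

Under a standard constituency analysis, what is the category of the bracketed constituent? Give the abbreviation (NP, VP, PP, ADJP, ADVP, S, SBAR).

The span is built around the head "recorded" — a clause (S).

S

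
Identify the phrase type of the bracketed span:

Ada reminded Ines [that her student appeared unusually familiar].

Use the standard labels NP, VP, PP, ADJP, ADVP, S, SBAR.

SBAR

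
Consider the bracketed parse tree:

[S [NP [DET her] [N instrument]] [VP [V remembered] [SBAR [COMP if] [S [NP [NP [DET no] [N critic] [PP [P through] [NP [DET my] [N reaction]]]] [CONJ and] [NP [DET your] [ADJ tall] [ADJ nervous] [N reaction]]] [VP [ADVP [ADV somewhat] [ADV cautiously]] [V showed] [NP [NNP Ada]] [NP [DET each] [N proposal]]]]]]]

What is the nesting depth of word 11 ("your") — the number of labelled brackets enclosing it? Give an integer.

The word sits inside DET, which is inside NP, inside NP, inside S, inside SBAR, inside VP, inside S — 7 brackets in all.

7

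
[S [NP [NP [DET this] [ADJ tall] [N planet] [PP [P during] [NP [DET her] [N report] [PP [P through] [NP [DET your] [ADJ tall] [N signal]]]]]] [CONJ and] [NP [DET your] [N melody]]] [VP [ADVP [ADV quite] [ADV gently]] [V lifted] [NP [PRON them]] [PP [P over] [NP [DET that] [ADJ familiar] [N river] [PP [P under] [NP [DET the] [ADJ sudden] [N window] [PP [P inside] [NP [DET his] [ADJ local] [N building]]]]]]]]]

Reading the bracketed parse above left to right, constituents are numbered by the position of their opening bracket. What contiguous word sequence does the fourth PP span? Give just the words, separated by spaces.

The PP opening brackets appear, in order, over: "during her report through your tall signal"; "through your tall signal"; "over that familiar river under the sudden window inside his local building"; "under the sudden window inside his local building"; "inside his local building". The fourth one spans "under the sudden window inside his local building".

under the sudden window inside his local building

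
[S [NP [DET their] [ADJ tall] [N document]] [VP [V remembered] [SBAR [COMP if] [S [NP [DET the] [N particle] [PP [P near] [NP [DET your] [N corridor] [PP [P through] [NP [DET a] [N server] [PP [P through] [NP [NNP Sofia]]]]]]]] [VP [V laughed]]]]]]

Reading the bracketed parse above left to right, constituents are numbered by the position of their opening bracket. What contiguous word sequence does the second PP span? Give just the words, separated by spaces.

Opening `[PP` markers occur at word positions 8, 11, 14; the second of these opens the constituent [PP through a server through Sofia].

through a server through Sofia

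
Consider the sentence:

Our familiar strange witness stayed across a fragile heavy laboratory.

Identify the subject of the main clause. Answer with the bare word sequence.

our familiar strange witness

The subject of the main clause is the NP immediately before the verb "stayed": "our familiar strange witness".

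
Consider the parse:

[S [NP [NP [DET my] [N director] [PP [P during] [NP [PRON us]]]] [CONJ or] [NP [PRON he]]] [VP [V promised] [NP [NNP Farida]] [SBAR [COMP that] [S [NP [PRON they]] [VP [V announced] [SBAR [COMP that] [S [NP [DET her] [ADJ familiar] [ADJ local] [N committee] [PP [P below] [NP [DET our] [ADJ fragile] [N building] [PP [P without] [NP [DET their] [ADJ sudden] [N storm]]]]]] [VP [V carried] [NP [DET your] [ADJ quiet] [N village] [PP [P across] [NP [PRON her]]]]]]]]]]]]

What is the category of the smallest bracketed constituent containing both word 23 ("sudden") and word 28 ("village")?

Word 23 lies under S → VP → SBAR → S → VP → SBAR → S → NP → PP → NP → PP → NP → ADJ; word 28 lies under S → VP → SBAR → S → VP → SBAR → S → VP → NP → N. The lowest shared node is the S.

S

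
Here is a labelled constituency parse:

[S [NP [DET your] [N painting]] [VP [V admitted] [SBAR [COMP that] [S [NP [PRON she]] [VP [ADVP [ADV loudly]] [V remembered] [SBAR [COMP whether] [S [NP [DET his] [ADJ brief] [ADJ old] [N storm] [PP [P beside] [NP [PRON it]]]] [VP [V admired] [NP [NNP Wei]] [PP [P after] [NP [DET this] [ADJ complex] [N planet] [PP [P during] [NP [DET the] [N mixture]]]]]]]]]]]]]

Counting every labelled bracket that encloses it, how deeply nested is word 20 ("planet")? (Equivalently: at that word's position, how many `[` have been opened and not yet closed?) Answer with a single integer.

The word sits inside N, which is inside NP, inside PP, inside VP, inside S, inside SBAR, inside VP, inside S, inside SBAR, inside VP, inside S — 11 brackets in all.

11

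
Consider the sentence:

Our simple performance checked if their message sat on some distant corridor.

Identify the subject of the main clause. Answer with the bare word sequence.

our simple performance

The subject of the main clause is the NP immediately before the verb "checked": "our simple performance".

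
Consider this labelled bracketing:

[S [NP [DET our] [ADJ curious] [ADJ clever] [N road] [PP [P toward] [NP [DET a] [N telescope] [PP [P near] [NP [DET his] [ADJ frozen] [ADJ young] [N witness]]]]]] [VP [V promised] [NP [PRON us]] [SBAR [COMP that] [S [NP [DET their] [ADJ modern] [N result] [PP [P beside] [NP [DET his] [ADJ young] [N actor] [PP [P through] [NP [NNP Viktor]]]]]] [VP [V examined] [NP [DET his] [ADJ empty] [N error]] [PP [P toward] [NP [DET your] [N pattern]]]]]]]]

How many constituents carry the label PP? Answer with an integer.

Scanning left to right, an opening `[PP` appears at word positions 5, 8, 19, 23, 29 — 5 in total.

5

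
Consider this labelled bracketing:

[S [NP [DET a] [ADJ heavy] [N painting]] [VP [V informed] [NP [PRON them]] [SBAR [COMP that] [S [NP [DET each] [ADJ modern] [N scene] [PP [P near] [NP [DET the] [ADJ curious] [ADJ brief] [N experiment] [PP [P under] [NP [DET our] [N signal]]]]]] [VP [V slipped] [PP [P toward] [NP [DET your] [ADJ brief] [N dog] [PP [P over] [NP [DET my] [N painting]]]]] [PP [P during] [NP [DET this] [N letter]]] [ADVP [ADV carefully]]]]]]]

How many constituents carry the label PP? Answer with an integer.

5

The PP constituents are: [PP near the curious brief experiment under our signal]; [PP under our signal]; [PP toward your brief dog over my painting]; [PP over my painting]; [PP during this letter]. Total: 5.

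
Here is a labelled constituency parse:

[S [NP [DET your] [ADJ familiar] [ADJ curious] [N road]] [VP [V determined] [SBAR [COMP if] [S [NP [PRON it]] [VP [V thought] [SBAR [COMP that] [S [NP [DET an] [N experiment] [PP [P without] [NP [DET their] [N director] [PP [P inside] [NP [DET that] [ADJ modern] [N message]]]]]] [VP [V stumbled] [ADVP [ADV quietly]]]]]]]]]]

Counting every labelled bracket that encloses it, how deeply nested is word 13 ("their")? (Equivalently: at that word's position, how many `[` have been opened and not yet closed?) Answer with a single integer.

11

Path from the root down to the word: S → VP → SBAR → S → VP → SBAR → S → NP → PP → NP → DET. That is 11 enclosing brackets.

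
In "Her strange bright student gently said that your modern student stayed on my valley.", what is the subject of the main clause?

The subject of the main clause is the NP immediately before the verb "said": "her strange bright student".

her strange bright student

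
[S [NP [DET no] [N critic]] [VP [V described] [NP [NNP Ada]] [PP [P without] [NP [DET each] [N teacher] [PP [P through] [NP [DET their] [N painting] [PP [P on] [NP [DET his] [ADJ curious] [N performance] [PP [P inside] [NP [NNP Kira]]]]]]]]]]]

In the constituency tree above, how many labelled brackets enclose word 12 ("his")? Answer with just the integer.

The word sits inside DET, which is inside NP, inside PP, inside NP, inside PP, inside NP, inside PP, inside VP, inside S — 9 brackets in all.

9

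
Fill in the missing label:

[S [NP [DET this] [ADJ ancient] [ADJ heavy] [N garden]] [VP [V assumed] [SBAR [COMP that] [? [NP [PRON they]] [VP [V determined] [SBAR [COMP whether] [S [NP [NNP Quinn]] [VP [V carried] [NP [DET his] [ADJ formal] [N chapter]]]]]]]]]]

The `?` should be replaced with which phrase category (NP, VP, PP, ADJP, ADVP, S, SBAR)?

S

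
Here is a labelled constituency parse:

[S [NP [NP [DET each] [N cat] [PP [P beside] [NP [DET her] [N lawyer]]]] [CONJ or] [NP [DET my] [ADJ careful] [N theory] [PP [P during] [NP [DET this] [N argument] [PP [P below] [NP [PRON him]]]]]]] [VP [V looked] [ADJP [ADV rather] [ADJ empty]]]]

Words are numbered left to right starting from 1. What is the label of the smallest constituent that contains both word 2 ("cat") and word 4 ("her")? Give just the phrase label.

NP

Word 2 lies under S → NP → NP → N; word 4 lies under S → NP → NP → PP → NP → DET. The lowest shared node is the NP.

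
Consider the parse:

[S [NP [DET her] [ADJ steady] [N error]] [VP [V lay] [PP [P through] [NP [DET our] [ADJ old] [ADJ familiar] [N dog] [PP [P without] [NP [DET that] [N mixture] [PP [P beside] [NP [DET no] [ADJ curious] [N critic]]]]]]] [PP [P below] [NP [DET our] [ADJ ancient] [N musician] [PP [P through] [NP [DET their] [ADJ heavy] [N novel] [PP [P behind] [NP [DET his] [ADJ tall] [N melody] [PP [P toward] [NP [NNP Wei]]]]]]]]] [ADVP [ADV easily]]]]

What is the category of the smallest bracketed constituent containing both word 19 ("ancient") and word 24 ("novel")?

The smallest bracket enclosing both words is [NP our ancient musician through their heavy novel behind his tall melody toward Wei], so the label is NP.

NP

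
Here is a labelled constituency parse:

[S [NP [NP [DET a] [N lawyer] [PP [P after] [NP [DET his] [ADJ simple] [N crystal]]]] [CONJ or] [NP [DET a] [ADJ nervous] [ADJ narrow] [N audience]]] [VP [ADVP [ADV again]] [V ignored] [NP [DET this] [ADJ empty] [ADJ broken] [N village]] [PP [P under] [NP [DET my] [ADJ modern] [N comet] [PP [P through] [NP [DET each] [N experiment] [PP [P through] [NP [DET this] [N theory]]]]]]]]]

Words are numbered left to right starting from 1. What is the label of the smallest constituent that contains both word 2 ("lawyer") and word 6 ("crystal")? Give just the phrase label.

Both words fall inside [NP a lawyer after his simple crystal] (words 1–6), and no smaller constituent contains them both. Label: NP.

NP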